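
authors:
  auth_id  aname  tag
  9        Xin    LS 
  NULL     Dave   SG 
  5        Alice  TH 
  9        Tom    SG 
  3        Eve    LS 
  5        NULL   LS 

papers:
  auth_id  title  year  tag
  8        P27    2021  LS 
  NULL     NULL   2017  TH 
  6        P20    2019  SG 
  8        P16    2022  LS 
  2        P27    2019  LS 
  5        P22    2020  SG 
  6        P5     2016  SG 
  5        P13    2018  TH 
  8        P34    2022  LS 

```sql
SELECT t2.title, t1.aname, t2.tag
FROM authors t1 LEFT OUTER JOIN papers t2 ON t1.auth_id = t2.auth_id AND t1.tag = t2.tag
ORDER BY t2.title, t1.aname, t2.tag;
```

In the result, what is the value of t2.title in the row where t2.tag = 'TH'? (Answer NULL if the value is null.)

LEFT JOIN keeps every row from `authors`; unmatched rows get NULL for `papers`'s columns.
Matching on t1.auth_id = t2.auth_id AND t1.tag = t2.tag. A NULL in a compared column never satisfies the condition.
- t1[0] auth_id=9, tag=LS → no match; kept with NULLs on the t2 side.
- t1[1] auth_id=NULL, tag=SG → no match; kept with NULLs on the t2 side.
- t1[2] auth_id=5, tag=TH → 1 match(es) in t2 → 1 row(s).
- t1[3] auth_id=9, tag=SG → no match; kept with NULLs on the t2 side.
- t1[4] auth_id=3, tag=LS → no match; kept with NULLs on the t2 side.
- t1[5] auth_id=5, tag=LS → no match; kept with NULLs on the t2 side.

P13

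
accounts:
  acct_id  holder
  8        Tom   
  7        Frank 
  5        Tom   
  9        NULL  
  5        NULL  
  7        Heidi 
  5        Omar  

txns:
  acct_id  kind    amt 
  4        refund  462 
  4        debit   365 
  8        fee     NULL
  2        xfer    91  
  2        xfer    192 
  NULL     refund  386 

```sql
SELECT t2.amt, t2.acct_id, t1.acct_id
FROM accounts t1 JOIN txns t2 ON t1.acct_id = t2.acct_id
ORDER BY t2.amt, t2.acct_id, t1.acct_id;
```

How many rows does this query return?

INNER JOIN keeps only pairs where the ON condition holds.
Matching on t1.acct_id = t2.acct_id. A NULL in a compared column never satisfies the condition.
- t1 (acct_id=8) pairs with 1 row(s) of t2.
- t1 (acct_id=7) has no partner → excluded.
- t1 (acct_id=5) has no partner → excluded.
- t1 (acct_id=9) has no partner → excluded.
- t1 (acct_id=5) has no partner → excluded.
- t1 (acct_id=7) has no partner → excluded.
- t1 (acct_id=5) has no partner → excluded.
Total: 1 rows.

1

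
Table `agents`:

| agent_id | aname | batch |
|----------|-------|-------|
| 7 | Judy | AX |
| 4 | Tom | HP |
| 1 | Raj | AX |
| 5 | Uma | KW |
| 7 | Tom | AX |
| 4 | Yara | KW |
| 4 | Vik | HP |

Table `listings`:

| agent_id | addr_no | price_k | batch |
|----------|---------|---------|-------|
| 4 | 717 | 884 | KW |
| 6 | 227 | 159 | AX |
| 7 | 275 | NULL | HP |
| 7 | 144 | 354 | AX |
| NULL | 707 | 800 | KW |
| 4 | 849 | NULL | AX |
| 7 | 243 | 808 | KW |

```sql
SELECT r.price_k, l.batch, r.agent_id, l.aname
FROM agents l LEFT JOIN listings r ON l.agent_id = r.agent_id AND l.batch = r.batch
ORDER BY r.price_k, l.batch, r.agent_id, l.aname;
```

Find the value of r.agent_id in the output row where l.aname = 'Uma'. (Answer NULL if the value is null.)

NULL

LEFT JOIN keeps every row from `agents`; unmatched rows get NULL for `listings`'s columns.
Matching on l.agent_id = r.agent_id AND l.batch = r.batch. A NULL in a compared column never satisfies the condition.
Matched pairs: 3; unmatched l rows kept: 4.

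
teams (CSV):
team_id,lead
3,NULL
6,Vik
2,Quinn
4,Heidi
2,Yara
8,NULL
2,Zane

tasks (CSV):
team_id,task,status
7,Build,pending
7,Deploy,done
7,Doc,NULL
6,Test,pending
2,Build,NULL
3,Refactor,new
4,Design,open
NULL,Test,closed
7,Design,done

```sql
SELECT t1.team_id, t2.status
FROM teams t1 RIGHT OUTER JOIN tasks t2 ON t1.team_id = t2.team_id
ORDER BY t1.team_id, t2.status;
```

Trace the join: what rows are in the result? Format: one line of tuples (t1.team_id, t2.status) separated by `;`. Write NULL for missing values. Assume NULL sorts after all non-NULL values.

RIGHT JOIN keeps every row from `tasks`; unmatched rows get NULL for `teams`'s columns.
Matching on t1.team_id = t2.team_id. A NULL in a compared column never satisfies the condition.
- t1 (team_id=3) pairs with 1 row(s) of t2.
- t1 (team_id=6) pairs with 1 row(s) of t2.
- t1 (team_id=2) pairs with 1 row(s) of t2.
- t1 (team_id=4) pairs with 1 row(s) of t2.
- t1 (team_id=2) pairs with 1 row(s) of t2.
- t1 (team_id=8) has no partner in t2.
- t1 (team_id=2) pairs with 1 row(s) of t2.
- plus 5 unmatched t2 row(s), each kept with NULL t1 columns.

(2, NULL); (2, NULL); (2, NULL); (3, new); (4, open); (6, pending); (NULL, closed); (NULL, done); (NULL, done); (NULL, pending); (NULL, NULL)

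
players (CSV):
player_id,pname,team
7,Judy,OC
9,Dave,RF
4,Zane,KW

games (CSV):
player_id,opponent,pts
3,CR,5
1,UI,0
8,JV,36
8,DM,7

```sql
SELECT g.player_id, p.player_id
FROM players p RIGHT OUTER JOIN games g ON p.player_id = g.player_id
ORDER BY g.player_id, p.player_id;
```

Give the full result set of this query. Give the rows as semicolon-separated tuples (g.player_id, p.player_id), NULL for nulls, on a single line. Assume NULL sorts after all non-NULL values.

(1, NULL); (3, NULL); (8, NULL); (8, NULL)

RIGHT JOIN keeps every row from `games`; unmatched rows get NULL for `players`'s columns.
Matching on p.player_id = g.player_id.
- p row (player_id=7): no match.
- p row (player_id=9): no match.
- p row (player_id=4): no match.
- 4 g row(s) had no p match → kept, p columns NULL.
After projecting and ordering:
g.player_id | p.player_id
1 | NULL
3 | NULL
8 | NULL
8 | NULL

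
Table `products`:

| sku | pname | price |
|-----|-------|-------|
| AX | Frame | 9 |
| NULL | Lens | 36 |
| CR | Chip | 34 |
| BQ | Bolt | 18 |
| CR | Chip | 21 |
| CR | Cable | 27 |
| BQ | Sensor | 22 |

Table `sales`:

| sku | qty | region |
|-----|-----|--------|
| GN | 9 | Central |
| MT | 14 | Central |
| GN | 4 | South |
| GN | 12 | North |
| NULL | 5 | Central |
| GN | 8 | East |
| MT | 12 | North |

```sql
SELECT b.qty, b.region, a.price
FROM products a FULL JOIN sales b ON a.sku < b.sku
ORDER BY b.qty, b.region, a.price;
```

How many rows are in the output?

FULL OUTER JOIN keeps every row from both sides; unmatched rows get NULL for the other side's columns.
Matching on a.sku < b.sku. A NULL in a compared column never satisfies the condition.
- a[0] sku=AX → 6 match(es) in b → 6 row(s).
- a[1] sku=NULL → no match; kept with NULLs on the b side.
- a[2] sku=CR → 6 match(es) in b → 6 row(s).
- a[3] sku=BQ → 6 match(es) in b → 6 row(s).
- a[4] sku=CR → 6 match(es) in b → 6 row(s).
- a[5] sku=CR → 6 match(es) in b → 6 row(s).
- a[6] sku=BQ → 6 match(es) in b → 6 row(s).
- 1 b row(s) had no a match → kept, a columns NULL.
Total: 36 matched + 2 padded = 38 rows.

38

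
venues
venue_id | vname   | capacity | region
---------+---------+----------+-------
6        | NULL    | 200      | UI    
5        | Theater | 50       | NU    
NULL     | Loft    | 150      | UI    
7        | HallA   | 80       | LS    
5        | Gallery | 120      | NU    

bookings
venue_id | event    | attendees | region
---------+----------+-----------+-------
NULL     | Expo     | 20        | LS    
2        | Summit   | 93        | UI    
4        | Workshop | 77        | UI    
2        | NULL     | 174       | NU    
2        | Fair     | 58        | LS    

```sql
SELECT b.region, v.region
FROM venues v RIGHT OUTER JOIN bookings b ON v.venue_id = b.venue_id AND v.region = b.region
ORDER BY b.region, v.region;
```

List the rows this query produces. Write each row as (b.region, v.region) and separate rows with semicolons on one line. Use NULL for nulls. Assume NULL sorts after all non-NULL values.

(LS, NULL); (LS, NULL); (NU, NULL); (UI, NULL); (UI, NULL)

RIGHT JOIN keeps every row from `bookings`; unmatched rows get NULL for `venues`'s columns.
Matching on v.venue_id = b.venue_id AND v.region = b.region. A NULL in a compared column never satisfies the condition.
- v[0] venue_id=6, region=UI → no match.
- v[1] venue_id=5, region=NU → no match.
- v[2] venue_id=NULL, region=UI → no match.
- v[3] venue_id=7, region=LS → no match.
- v[4] venue_id=5, region=NU → no match.
- plus 5 unmatched b row(s), each kept with NULL v columns.
After projecting and ordering:
b.region | v.region
LS | NULL
LS | NULL
NU | NULL
UI | NULL
UI | NULL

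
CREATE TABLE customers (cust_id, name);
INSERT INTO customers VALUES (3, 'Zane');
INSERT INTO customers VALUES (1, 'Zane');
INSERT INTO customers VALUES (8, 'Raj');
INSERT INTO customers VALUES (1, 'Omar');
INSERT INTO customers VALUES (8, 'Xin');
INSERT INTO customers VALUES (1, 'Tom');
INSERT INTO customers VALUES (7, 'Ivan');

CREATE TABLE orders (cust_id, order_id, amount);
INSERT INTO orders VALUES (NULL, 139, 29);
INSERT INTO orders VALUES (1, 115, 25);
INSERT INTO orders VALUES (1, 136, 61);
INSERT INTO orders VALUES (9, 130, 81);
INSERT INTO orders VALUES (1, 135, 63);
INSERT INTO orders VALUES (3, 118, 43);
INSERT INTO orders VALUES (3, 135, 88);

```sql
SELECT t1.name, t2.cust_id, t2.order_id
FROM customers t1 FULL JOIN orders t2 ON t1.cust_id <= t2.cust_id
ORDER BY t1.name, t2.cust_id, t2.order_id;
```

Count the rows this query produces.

25

FULL OUTER JOIN keeps every row from both sides; unmatched rows get NULL for the other side's columns.
Matching on t1.cust_id <= t2.cust_id. A NULL in a compared column never satisfies the condition.
- t1[0] cust_id=3 → 3 match(es) in t2 → 3 row(s).
- t1[1] cust_id=1 → 6 match(es) in t2 → 6 row(s).
- t1[2] cust_id=8 → 1 match(es) in t2 → 1 row(s).
- t1[3] cust_id=1 → 6 match(es) in t2 → 6 row(s).
- t1[4] cust_id=8 → 1 match(es) in t2 → 1 row(s).
- t1[5] cust_id=1 → 6 match(es) in t2 → 6 row(s).
- t1[6] cust_id=7 → 1 match(es) in t2 → 1 row(s).
- plus 1 unmatched t2 row(s), each kept with NULL t1 columns.
Total: 24 matched + 1 padded = 25 rows.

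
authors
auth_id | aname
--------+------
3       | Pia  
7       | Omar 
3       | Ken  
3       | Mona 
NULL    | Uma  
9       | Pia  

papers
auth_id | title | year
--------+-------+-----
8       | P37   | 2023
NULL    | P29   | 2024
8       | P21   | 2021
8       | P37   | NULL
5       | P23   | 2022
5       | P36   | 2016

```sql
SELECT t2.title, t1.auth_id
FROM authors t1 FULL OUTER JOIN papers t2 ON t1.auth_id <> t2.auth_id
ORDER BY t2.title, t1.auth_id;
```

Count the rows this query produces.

27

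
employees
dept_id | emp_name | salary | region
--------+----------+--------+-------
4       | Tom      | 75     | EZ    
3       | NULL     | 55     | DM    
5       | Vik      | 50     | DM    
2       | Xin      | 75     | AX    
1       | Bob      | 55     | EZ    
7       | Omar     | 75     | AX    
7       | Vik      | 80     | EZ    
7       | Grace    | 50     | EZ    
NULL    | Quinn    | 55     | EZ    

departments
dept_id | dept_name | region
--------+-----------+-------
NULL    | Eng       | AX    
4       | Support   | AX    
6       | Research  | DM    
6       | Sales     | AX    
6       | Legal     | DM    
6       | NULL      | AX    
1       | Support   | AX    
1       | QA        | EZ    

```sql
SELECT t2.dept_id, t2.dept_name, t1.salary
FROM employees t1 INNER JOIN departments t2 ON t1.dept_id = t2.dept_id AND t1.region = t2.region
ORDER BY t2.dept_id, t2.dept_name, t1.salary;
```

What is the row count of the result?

1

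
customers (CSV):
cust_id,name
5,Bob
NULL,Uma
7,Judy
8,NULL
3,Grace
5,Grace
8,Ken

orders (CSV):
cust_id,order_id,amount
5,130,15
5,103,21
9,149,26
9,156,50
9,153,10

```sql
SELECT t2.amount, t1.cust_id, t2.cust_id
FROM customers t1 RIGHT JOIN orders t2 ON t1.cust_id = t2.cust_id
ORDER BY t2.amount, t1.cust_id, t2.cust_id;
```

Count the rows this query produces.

RIGHT JOIN keeps every row from `orders`; unmatched rows get NULL for `customers`'s columns.
Matching on t1.cust_id = t2.cust_id. A NULL in a compared column never satisfies the condition.
Matched pairs: 4; unmatched t2 rows kept: 3.
Total: 4 matched + 3 padded = 7 rows.

7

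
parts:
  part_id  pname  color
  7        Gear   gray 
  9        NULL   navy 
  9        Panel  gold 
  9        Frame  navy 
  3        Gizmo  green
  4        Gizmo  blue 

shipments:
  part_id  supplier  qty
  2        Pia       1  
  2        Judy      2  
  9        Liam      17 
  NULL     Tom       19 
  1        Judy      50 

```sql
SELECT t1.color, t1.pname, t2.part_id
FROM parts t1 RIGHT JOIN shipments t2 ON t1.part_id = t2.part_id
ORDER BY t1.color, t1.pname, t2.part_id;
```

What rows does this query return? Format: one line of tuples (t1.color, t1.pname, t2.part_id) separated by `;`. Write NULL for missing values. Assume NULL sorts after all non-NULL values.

(gold, Panel, 9); (navy, Frame, 9); (navy, NULL, 9); (NULL, NULL, 1); (NULL, NULL, 2); (NULL, NULL, 2); (NULL, NULL, NULL)

RIGHT JOIN keeps every row from `shipments`; unmatched rows get NULL for `parts`'s columns.
Matching on t1.part_id = t2.part_id. A NULL in a compared column never satisfies the condition.
- t1 (part_id=7) has no partner in t2.
- t1 (part_id=9) pairs with 1 row(s) of t2.
- t1 (part_id=9) pairs with 1 row(s) of t2.
- t1 (part_id=9) pairs with 1 row(s) of t2.
- t1 (part_id=3) has no partner in t2.
- t1 (part_id=4) has no partner in t2.
- 4 row(s) from t2 found no t1 partner → padded with NULL.
After projecting and ordering:
t1.color | t1.pname | t2.part_id
gold | Panel | 9
navy | Frame | 9
navy | NULL | 9
NULL | NULL | 1
NULL | NULL | 2
NULL | NULL | 2
NULL | NULL | NULL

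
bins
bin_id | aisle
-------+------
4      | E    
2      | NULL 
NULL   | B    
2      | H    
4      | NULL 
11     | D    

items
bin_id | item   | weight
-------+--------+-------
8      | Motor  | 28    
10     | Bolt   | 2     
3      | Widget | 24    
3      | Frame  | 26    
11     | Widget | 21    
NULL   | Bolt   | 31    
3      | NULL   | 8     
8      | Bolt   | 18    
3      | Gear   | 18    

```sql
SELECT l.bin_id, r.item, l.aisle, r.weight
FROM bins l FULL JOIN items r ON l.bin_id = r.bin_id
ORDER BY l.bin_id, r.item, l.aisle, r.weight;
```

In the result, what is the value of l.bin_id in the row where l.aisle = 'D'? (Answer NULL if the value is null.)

11

FULL OUTER JOIN keeps every row from both sides; unmatched rows get NULL for the other side's columns.
Matching on l.bin_id = r.bin_id. A NULL in a compared column never satisfies the condition.
- bin_id=4: no r row matches, row kept with r columns NULL.
- bin_id=2: no r row matches, row kept with r columns NULL.
- bin_id=NULL: no r row matches, row kept with r columns NULL.
- bin_id=2: no r row matches, row kept with r columns NULL.
- bin_id=4: no r row matches, row kept with r columns NULL.
- bin_id=11: 1 matching r row(s), so 1 row(s) emitted.
- 8 r row(s) had no l match → kept, l columns NULL.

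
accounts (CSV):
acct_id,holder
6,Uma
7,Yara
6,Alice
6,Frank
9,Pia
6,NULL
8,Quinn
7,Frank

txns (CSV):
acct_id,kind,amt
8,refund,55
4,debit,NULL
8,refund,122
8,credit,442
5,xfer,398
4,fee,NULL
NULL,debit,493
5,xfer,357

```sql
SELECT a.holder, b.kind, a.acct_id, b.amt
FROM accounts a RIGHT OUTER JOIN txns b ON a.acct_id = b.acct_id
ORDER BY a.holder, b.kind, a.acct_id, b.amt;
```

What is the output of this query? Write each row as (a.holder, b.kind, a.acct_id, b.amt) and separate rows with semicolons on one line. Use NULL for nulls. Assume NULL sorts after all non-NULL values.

RIGHT JOIN keeps every row from `txns`; unmatched rows get NULL for `accounts`'s columns.
Matching on a.acct_id = b.acct_id. A NULL in a compared column never satisfies the condition.
- a (acct_id=6) has no partner in b.
- a (acct_id=7) has no partner in b.
- a (acct_id=6) has no partner in b.
- a (acct_id=6) has no partner in b.
- a (acct_id=9) has no partner in b.
- a (acct_id=6) has no partner in b.
- a (acct_id=8) pairs with 3 row(s) of b.
- a (acct_id=7) has no partner in b.
- plus 5 unmatched b row(s), each kept with NULL a columns.
After projecting and ordering:
a.holder | b.kind | a.acct_id | b.amt
Quinn | credit | 8 | 442
Quinn | refund | 8 | 55
Quinn | refund | 8 | 122
NULL | debit | NULL | 493
NULL | debit | NULL | NULL
NULL | fee | NULL | NULL
NULL | xfer | NULL | 357
NULL | xfer | NULL | 398

(Quinn, credit, 8, 442); (Quinn, refund, 8, 55); (Quinn, refund, 8, 122); (NULL, debit, NULL, 493); (NULL, debit, NULL, NULL); (NULL, fee, NULL, NULL); (NULL, xfer, NULL, 357); (NULL, xfer, NULL, 398)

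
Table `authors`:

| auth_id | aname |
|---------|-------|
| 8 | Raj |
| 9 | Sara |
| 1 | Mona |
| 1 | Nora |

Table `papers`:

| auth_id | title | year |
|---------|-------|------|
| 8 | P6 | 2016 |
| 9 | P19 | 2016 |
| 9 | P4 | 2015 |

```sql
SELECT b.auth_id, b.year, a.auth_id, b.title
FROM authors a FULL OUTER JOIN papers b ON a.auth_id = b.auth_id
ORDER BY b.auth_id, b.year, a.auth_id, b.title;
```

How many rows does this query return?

5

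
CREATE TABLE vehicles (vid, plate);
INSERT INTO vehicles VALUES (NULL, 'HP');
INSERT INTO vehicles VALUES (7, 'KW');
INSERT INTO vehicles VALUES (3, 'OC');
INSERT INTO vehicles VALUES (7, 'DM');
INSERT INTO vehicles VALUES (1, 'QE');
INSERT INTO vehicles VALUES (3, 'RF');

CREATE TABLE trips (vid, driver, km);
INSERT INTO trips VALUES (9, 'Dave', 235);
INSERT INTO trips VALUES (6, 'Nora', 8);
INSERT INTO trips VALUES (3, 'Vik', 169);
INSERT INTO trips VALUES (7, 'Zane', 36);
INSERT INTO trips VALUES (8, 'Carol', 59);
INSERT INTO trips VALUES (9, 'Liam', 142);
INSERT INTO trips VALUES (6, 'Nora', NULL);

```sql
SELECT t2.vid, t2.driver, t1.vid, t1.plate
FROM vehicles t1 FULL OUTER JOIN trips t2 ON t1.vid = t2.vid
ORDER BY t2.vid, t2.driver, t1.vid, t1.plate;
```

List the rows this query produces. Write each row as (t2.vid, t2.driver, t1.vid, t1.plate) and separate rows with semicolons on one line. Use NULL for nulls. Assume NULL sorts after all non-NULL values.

FULL OUTER JOIN keeps every row from both sides; unmatched rows get NULL for the other side's columns.
Matching on t1.vid = t2.vid. A NULL in a compared column never satisfies the condition.
Matched pairs: 4; unmatched t1 rows kept: 2; unmatched t2 rows kept: 5.

(3, Vik, 3, OC); (3, Vik, 3, RF); (6, Nora, NULL, NULL); (6, Nora, NULL, NULL); (7, Zane, 7, DM); (7, Zane, 7, KW); (8, Carol, NULL, NULL); (9, Dave, NULL, NULL); (9, Liam, NULL, NULL); (NULL, NULL, 1, QE); (NULL, NULL, NULL, HP)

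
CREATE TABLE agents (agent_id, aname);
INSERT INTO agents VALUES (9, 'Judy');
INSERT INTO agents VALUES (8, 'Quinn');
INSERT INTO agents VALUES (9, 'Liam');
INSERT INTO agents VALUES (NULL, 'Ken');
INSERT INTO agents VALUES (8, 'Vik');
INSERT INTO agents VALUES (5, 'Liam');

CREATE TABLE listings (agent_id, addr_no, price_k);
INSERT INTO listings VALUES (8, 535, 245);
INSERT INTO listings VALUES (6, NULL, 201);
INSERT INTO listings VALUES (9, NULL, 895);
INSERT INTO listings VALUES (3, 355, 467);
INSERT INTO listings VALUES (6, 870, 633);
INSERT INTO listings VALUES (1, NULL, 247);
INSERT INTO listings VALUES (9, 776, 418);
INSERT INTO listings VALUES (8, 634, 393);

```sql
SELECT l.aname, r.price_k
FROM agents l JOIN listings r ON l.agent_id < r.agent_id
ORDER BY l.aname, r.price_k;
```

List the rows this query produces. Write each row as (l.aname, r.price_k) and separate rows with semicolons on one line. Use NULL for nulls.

INNER JOIN keeps only pairs where the ON condition holds.
Matching on l.agent_id < r.agent_id. A NULL in a compared column never satisfies the condition.
- l (agent_id=9) has no partner → excluded.
- l (agent_id=8) pairs with 2 row(s) of r.
- l (agent_id=9) has no partner → excluded.
- l (agent_id=NULL) has no partner → excluded.
- l (agent_id=8) pairs with 2 row(s) of r.
- l (agent_id=5) pairs with 6 row(s) of r.
After projecting and ordering:
l.aname | r.price_k
Liam | 201
Liam | 245
Liam | 393
Liam | 418
Liam | 633
Liam | 895
Quinn | 418
Quinn | 895
Vik | 418
Vik | 895

(Liam, 201); (Liam, 245); (Liam, 393); (Liam, 418); (Liam, 633); (Liam, 895); (Quinn, 418); (Quinn, 895); (Vik, 418); (Vik, 895)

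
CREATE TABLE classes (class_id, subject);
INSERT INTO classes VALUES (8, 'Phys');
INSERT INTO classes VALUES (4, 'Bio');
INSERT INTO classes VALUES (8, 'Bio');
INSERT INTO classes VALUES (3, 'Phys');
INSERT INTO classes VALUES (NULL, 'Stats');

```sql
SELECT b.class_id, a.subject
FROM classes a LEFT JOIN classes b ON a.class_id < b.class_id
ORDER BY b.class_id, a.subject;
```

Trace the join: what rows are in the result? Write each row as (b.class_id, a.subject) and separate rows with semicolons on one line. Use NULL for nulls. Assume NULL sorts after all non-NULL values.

(4, Phys); (8, Bio); (8, Bio); (8, Phys); (8, Phys); (NULL, Bio); (NULL, Phys); (NULL, Stats)

LEFT JOIN keeps every row from `classes a`; unmatched rows get NULL for `classes b`'s columns.
Matching on a.class_id < b.class_id. A NULL in a compared column never satisfies the condition.
- a (class_id=8) has no partner → padded with NULL.
- a (class_id=4) pairs with 2 row(s) of b.
- a (class_id=8) has no partner → padded with NULL.
- a (class_id=3) pairs with 3 row(s) of b.
- a (class_id=NULL) has no partner → padded with NULL.
After projecting and ordering:
b.class_id | a.subject
4 | Phys
8 | Bio
8 | Bio
8 | Phys
8 | Phys
NULL | Bio
NULL | Phys
NULL | Stats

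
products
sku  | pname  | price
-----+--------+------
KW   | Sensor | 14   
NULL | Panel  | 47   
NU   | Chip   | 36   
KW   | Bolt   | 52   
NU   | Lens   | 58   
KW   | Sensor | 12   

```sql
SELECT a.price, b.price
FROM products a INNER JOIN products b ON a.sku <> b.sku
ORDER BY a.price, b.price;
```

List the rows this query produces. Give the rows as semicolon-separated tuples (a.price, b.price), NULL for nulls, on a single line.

(12, 36); (12, 58); (14, 36); (14, 58); (36, 12); (36, 14); (36, 52); (52, 36); (52, 58); (58, 12); (58, 14); (58, 52)

INNER JOIN keeps only pairs where the ON condition holds.
Matching on a.sku <> b.sku. A NULL in a compared column never satisfies the condition.
- a[0] sku=KW → 2 match(es) in b → 2 row(s).
- a[1] sku=NULL → no match; dropped.
- a[2] sku=NU → 3 match(es) in b → 3 row(s).
- a[3] sku=KW → 2 match(es) in b → 2 row(s).
- a[4] sku=NU → 3 match(es) in b → 3 row(s).
- a[5] sku=KW → 2 match(es) in b → 2 row(s).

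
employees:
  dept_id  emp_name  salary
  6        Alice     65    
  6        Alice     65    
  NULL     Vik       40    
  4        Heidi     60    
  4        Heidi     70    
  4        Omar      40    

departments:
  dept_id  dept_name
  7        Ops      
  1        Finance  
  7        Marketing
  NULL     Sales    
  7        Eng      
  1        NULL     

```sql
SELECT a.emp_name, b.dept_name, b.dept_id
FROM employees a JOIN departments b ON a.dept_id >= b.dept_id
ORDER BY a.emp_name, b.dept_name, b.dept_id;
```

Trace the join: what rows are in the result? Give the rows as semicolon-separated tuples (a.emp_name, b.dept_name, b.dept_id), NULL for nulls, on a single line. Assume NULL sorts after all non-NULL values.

INNER JOIN keeps only pairs where the ON condition holds.
Matching on a.dept_id >= b.dept_id. A NULL in a compared column never satisfies the condition.
- a (dept_id=6) pairs with 2 row(s) of b.
- a (dept_id=6) pairs with 2 row(s) of b.
- a (dept_id=NULL) has no partner → excluded.
- a (dept_id=4) pairs with 2 row(s) of b.
- a (dept_id=4) pairs with 2 row(s) of b.
- a (dept_id=4) pairs with 2 row(s) of b.
After projecting and ordering:
a.emp_name | b.dept_name | b.dept_id
Alice | Finance | 1
Alice | Finance | 1
Alice | NULL | 1
Alice | NULL | 1
Heidi | Finance | 1
Heidi | Finance | 1
Heidi | NULL | 1
Heidi | NULL | 1
Omar | Finance | 1
Omar | NULL | 1

(Alice, Finance, 1); (Alice, Finance, 1); (Alice, NULL, 1); (Alice, NULL, 1); (Heidi, Finance, 1); (Heidi, Finance, 1); (Heidi, NULL, 1); (Heidi, NULL, 1); (Omar, Finance, 1); (Omar, NULL, 1)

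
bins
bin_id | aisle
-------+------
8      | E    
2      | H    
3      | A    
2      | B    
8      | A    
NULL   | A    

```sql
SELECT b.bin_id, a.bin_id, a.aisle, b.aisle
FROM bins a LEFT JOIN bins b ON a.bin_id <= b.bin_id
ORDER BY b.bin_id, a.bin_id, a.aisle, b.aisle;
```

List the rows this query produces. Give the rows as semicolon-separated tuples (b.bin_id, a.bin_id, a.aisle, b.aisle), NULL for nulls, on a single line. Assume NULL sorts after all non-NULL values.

(2, 2, B, B); (2, 2, B, H); (2, 2, H, B); (2, 2, H, H); (3, 2, B, A); (3, 2, H, A); (3, 3, A, A); (8, 2, B, A); (8, 2, B, E); (8, 2, H, A); (8, 2, H, E); (8, 3, A, A); (8, 3, A, E); (8, 8, A, A); (8, 8, A, E); (8, 8, E, A); (8, 8, E, E); (NULL, NULL, A, NULL)

LEFT JOIN keeps every row from `bins a`; unmatched rows get NULL for `bins b`'s columns.
Matching on a.bin_id <= b.bin_id. A NULL in a compared column never satisfies the condition.
Matched pairs: 17; unmatched a rows kept: 1.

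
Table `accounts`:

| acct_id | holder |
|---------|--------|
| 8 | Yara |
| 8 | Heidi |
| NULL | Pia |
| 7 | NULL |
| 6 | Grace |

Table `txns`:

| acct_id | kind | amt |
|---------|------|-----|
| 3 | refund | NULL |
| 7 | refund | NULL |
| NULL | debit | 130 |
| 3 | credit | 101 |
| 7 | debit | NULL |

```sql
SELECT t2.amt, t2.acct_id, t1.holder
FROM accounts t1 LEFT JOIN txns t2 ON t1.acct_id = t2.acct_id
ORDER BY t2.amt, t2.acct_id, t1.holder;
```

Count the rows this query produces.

6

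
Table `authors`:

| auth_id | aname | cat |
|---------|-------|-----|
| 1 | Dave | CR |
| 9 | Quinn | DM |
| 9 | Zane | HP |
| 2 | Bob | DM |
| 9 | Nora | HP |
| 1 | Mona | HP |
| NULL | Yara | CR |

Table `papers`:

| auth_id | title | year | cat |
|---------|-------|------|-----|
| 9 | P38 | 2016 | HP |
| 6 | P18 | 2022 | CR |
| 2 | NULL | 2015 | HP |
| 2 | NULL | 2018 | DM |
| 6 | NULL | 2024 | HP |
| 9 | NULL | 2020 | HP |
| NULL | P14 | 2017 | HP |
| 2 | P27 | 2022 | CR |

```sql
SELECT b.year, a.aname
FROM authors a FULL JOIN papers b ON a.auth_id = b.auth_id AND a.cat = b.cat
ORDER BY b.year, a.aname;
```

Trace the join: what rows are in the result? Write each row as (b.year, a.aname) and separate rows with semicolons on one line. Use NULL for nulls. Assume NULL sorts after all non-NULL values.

FULL OUTER JOIN keeps every row from both sides; unmatched rows get NULL for the other side's columns.
Matching on a.auth_id = b.auth_id AND a.cat = b.cat. A NULL in a compared column never satisfies the condition.
- auth_id=1, cat=CR: no b row matches, row kept with b columns NULL.
- auth_id=9, cat=DM: no b row matches, row kept with b columns NULL.
- auth_id=9, cat=HP: 2 matching b row(s), so 2 row(s) emitted.
- auth_id=2, cat=DM: 1 matching b row(s), so 1 row(s) emitted.
- auth_id=9, cat=HP: 2 matching b row(s), so 2 row(s) emitted.
- auth_id=1, cat=HP: no b row matches, row kept with b columns NULL.
- auth_id=NULL, cat=CR: no b row matches, row kept with b columns NULL.
- 5 row(s) from b found no a partner → padded with NULL.

(2015, NULL); (2016, Nora); (2016, Zane); (2017, NULL); (2018, Bob); (2020, Nora); (2020, Zane); (2022, NULL); (2022, NULL); (2024, NULL); (NULL, Dave); (NULL, Mona); (NULL, Quinn); (NULL, Yara)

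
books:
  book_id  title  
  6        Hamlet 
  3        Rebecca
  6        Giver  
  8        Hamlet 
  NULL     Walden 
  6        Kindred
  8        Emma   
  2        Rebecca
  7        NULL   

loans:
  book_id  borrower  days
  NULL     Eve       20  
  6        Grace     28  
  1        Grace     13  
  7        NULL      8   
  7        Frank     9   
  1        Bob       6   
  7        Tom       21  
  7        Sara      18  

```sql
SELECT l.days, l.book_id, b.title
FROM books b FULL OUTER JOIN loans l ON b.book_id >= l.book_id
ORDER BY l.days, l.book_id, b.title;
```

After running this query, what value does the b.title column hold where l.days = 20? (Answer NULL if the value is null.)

NULL

FULL OUTER JOIN keeps every row from both sides; unmatched rows get NULL for the other side's columns.
Matching on b.book_id >= l.book_id. A NULL in a compared column never satisfies the condition.
- book_id=6: 3 matching l row(s), so 3 row(s) emitted.
- book_id=3: 2 matching l row(s), so 2 row(s) emitted.
- book_id=6: 3 matching l row(s), so 3 row(s) emitted.
- book_id=8: 7 matching l row(s), so 7 row(s) emitted.
- book_id=NULL: no l row matches, row kept with l columns NULL.
- book_id=6: 3 matching l row(s), so 3 row(s) emitted.
- book_id=8: 7 matching l row(s), so 7 row(s) emitted.
- book_id=2: 2 matching l row(s), so 2 row(s) emitted.
- book_id=7: 7 matching l row(s), so 7 row(s) emitted.
- 1 row(s) from l found no b partner → padded with NULL.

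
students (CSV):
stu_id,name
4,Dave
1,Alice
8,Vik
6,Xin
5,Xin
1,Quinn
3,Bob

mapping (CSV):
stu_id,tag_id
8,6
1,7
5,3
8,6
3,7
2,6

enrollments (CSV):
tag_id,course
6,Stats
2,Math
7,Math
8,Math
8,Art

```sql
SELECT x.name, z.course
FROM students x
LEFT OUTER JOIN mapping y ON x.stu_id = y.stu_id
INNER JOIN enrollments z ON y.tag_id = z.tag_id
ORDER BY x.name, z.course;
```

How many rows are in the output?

5

Step 1 — x LEFT JOIN y on stu_id → 8 row(s).
Then INNER JOIN `enrollments z` on tag_id: keep only rows whose y.tag_id appears in z.
Result: 5 row(s).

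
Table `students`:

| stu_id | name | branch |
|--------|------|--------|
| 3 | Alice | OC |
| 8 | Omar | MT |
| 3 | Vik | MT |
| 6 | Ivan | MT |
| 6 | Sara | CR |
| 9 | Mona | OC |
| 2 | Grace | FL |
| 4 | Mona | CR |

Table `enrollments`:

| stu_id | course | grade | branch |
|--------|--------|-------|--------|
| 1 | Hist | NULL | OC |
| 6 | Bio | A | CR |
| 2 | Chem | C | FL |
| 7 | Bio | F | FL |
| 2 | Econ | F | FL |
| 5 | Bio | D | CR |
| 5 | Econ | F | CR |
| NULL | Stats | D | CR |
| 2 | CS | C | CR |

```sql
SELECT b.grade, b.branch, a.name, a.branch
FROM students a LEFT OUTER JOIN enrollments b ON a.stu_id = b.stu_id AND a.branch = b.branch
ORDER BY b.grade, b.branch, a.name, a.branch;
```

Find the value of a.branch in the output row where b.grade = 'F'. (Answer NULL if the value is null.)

FL

LEFT JOIN keeps every row from `students`; unmatched rows get NULL for `enrollments`'s columns.
Matching on a.stu_id = b.stu_id AND a.branch = b.branch. A NULL in a compared column never satisfies the condition.
Matched pairs: 3; unmatched a rows kept: 6.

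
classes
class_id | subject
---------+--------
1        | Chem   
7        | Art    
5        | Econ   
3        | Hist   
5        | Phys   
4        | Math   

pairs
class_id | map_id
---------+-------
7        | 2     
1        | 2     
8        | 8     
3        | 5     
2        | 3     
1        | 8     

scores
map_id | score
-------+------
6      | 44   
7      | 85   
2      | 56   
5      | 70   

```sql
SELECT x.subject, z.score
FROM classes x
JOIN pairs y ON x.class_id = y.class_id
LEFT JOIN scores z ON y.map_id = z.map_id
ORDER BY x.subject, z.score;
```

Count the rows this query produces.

Joins associate left-to-right: classes INNER JOIN pairs on class_id gives 4 intermediate row(s).
Then LEFT JOIN `scores z` on map_id: each of those 4 rows is kept; rows whose y.map_id has no match in z get NULL for z's columns.
Result: 4 row(s).

4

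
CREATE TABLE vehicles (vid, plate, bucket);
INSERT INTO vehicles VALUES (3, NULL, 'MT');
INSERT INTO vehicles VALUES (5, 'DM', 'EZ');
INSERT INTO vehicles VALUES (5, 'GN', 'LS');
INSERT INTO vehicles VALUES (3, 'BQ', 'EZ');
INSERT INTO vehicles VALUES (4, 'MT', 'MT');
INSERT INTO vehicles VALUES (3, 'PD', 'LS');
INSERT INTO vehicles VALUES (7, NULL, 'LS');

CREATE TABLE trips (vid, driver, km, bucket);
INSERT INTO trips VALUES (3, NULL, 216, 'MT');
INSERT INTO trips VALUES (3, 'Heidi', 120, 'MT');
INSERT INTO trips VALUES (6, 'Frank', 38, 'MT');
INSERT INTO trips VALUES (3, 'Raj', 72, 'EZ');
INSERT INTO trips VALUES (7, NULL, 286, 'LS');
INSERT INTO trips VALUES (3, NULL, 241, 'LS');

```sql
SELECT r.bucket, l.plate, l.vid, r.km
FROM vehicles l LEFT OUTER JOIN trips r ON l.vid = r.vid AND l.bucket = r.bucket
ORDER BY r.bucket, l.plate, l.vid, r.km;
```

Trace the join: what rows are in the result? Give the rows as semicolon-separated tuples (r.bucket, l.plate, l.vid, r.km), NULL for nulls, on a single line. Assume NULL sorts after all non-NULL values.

(EZ, BQ, 3, 72); (LS, PD, 3, 241); (LS, NULL, 7, 286); (MT, NULL, 3, 120); (MT, NULL, 3, 216); (NULL, DM, 5, NULL); (NULL, GN, 5, NULL); (NULL, MT, 4, NULL)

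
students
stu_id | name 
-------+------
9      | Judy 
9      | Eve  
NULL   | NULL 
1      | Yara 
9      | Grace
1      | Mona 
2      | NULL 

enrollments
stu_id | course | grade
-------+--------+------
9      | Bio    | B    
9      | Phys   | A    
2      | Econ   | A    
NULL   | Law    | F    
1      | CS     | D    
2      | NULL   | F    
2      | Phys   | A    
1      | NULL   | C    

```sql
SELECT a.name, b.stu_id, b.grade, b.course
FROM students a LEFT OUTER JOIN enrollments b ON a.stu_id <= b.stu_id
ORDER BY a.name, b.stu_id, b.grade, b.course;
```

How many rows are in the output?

LEFT JOIN keeps every row from `students`; unmatched rows get NULL for `enrollments`'s columns.
Matching on a.stu_id <= b.stu_id. A NULL in a compared column never satisfies the condition.
- a[0] stu_id=9 → 2 match(es) in b → 2 row(s).
- a[1] stu_id=9 → 2 match(es) in b → 2 row(s).
- a[2] stu_id=NULL → no match; kept with NULLs on the b side.
- a[3] stu_id=1 → 7 match(es) in b → 7 row(s).
- a[4] stu_id=9 → 2 match(es) in b → 2 row(s).
- a[5] stu_id=1 → 7 match(es) in b → 7 row(s).
- a[6] stu_id=2 → 5 match(es) in b → 5 row(s).
Total: 25 matched + 1 padded = 26 rows.

26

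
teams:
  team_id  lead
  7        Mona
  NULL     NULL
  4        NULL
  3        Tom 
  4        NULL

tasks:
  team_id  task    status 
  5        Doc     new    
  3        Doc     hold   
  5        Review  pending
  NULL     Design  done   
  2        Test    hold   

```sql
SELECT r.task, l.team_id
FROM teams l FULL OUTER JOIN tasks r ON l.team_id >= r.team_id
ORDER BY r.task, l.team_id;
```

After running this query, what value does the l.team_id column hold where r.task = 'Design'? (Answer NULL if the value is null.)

NULL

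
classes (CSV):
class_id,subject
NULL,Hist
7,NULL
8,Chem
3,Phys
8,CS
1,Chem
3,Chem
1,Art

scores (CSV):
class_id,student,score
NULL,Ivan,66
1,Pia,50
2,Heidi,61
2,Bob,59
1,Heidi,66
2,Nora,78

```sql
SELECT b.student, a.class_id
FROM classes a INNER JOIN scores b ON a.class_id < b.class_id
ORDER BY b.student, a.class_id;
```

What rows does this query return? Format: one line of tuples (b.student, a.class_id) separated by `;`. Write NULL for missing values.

INNER JOIN keeps only pairs where the ON condition holds.
Matching on a.class_id < b.class_id. A NULL in a compared column never satisfies the condition.
Matched pairs: 6.

(Bob, 1); (Bob, 1); (Heidi, 1); (Heidi, 1); (Nora, 1); (Nora, 1)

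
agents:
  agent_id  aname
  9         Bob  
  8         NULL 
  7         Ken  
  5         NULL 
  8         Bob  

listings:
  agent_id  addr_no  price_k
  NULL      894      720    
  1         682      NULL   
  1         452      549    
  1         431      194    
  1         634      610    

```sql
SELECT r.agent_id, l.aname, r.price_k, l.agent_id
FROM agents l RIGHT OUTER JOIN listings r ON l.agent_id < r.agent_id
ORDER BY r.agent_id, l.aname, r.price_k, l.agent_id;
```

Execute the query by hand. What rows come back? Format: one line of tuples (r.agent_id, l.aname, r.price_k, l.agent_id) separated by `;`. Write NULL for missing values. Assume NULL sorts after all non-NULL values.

(1, NULL, 194, NULL); (1, NULL, 549, NULL); (1, NULL, 610, NULL); (1, NULL, NULL, NULL); (NULL, NULL, 720, NULL)

RIGHT JOIN keeps every row from `listings`; unmatched rows get NULL for `agents`'s columns.
Matching on l.agent_id < r.agent_id. A NULL in a compared column never satisfies the condition.
Matched pairs: 0; unmatched r rows kept: 5.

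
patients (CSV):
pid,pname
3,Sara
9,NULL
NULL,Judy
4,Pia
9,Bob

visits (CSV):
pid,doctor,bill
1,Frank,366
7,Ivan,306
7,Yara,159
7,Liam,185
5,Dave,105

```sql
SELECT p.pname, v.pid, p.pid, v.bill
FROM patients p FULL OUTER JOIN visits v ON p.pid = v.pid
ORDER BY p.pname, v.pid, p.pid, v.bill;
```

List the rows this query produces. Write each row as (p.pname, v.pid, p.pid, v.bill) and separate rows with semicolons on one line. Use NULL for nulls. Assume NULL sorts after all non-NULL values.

FULL OUTER JOIN keeps every row from both sides; unmatched rows get NULL for the other side's columns.
Matching on p.pid = v.pid. A NULL in a compared column never satisfies the condition.
Matched pairs: 0; unmatched p rows kept: 5; unmatched v rows kept: 5.

(Bob, NULL, 9, NULL); (Judy, NULL, NULL, NULL); (Pia, NULL, 4, NULL); (Sara, NULL, 3, NULL); (NULL, 1, NULL, 366); (NULL, 5, NULL, 105); (NULL, 7, NULL, 159); (NULL, 7, NULL, 185); (NULL, 7, NULL, 306); (NULL, NULL, 9, NULL)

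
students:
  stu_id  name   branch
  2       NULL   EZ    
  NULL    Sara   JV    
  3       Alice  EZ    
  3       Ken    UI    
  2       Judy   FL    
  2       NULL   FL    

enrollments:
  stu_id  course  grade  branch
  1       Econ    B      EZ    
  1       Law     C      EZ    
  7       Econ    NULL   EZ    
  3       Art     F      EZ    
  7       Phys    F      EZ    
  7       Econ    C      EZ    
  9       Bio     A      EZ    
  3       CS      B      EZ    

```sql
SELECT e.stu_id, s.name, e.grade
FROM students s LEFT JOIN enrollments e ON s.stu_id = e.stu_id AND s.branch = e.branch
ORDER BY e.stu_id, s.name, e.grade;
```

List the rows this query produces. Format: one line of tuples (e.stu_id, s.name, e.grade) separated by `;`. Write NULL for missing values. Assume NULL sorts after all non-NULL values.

LEFT JOIN keeps every row from `students`; unmatched rows get NULL for `enrollments`'s columns.
Matching on s.stu_id = e.stu_id AND s.branch = e.branch. A NULL in a compared column never satisfies the condition.
- s (stu_id=2, branch=EZ) has no partner → padded with NULL.
- s (stu_id=NULL, branch=JV) has no partner → padded with NULL.
- s (stu_id=3, branch=EZ) pairs with 2 row(s) of e.
- s (stu_id=3, branch=UI) has no partner → padded with NULL.
- s (stu_id=2, branch=FL) has no partner → padded with NULL.
- s (stu_id=2, branch=FL) has no partner → padded with NULL.
After projecting and ordering:
e.stu_id | s.name | e.grade
3 | Alice | B
3 | Alice | F
NULL | Judy | NULL
NULL | Ken | NULL
NULL | Sara | NULL
NULL | NULL | NULL
NULL | NULL | NULL

(3, Alice, B); (3, Alice, F); (NULL, Judy, NULL); (NULL, Ken, NULL); (NULL, Sara, NULL); (NULL, NULL, NULL); (NULL, NULL, NULL)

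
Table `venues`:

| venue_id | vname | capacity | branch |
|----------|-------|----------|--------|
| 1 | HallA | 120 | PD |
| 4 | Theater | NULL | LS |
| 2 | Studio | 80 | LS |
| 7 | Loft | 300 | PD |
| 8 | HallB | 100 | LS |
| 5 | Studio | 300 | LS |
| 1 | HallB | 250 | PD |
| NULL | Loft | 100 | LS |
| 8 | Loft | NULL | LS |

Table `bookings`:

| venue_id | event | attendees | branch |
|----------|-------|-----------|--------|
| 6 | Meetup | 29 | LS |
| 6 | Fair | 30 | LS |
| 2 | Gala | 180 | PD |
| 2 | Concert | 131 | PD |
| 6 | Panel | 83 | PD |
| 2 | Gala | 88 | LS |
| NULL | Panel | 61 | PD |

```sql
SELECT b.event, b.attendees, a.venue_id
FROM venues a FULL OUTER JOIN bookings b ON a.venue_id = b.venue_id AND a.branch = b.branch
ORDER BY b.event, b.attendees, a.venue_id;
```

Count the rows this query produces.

15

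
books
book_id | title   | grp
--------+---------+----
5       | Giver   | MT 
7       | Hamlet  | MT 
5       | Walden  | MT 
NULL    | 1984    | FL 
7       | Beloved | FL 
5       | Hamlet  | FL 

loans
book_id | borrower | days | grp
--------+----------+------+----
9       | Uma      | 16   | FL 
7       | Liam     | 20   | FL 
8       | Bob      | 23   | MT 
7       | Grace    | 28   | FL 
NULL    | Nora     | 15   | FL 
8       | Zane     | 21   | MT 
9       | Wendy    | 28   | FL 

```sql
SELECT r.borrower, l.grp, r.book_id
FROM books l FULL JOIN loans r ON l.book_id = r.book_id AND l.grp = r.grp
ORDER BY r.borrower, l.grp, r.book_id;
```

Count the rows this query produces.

12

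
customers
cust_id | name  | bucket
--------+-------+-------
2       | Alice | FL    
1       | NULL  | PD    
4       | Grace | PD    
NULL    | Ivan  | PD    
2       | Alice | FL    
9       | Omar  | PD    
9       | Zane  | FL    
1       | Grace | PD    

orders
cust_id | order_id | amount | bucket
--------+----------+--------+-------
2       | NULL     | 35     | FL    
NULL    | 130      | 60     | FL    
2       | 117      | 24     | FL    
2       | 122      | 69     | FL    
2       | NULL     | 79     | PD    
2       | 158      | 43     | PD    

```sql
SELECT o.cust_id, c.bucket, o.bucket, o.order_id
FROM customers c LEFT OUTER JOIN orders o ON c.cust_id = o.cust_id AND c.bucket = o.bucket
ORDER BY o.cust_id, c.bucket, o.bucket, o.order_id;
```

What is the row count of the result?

LEFT JOIN keeps every row from `customers`; unmatched rows get NULL for `orders`'s columns.
Matching on c.cust_id = o.cust_id AND c.bucket = o.bucket. A NULL in a compared column never satisfies the condition.
- c (cust_id=2, bucket=FL) pairs with 3 row(s) of o.
- c (cust_id=1, bucket=PD) has no partner → padded with NULL.
- c (cust_id=4, bucket=PD) has no partner → padded with NULL.
- c (cust_id=NULL, bucket=PD) has no partner → padded with NULL.
- c (cust_id=2, bucket=FL) pairs with 3 row(s) of o.
- c (cust_id=9, bucket=PD) has no partner → padded with NULL.
- c (cust_id=9, bucket=FL) has no partner → padded with NULL.
- c (cust_id=1, bucket=PD) has no partner → padded with NULL.
Total: 6 matched + 6 padded = 12 rows.

12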